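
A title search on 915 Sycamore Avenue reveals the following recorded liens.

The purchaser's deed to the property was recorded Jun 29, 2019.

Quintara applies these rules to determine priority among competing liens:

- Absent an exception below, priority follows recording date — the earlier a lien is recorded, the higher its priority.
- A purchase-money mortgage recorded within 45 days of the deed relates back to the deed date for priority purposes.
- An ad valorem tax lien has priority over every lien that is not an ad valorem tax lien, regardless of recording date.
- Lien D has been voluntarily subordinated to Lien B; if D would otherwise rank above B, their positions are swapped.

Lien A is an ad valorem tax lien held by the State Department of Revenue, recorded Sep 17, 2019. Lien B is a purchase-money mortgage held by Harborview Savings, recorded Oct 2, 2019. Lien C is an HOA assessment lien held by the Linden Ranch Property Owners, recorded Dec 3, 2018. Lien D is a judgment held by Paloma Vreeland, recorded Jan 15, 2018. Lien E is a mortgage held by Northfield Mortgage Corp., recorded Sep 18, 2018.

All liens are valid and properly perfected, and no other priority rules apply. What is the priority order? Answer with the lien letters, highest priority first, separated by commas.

Effective dates after the stated exceptions: B was recorded 95 days after the deed, outside the 45-day window, so it keeps its recording date.
As an ad valorem tax lien, A is senior to every other lien.
Among the remaining liens, by effective date: D (Jan 15, 2018), E (Sep 18, 2018), C (Dec 3, 2018), B (Oct 2, 2019).
D is senior to B before the subordination, so the two trade places.

A, B, E, C, D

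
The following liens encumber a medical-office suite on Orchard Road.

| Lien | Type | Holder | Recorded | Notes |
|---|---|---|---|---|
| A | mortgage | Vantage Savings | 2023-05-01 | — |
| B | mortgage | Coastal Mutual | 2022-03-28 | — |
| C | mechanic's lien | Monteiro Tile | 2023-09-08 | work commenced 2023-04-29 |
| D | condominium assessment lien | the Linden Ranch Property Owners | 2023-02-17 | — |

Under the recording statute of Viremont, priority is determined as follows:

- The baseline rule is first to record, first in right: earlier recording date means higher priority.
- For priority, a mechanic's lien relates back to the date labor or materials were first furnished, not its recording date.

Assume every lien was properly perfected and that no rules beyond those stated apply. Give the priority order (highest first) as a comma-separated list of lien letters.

B, D, C, A

First, effective dates: C is treated as recorded 2023-04-29, the work-commencement date.
Sorted by effective date: B (2022-03-28), D (2023-02-17), C (2023-04-29), A (2023-05-01).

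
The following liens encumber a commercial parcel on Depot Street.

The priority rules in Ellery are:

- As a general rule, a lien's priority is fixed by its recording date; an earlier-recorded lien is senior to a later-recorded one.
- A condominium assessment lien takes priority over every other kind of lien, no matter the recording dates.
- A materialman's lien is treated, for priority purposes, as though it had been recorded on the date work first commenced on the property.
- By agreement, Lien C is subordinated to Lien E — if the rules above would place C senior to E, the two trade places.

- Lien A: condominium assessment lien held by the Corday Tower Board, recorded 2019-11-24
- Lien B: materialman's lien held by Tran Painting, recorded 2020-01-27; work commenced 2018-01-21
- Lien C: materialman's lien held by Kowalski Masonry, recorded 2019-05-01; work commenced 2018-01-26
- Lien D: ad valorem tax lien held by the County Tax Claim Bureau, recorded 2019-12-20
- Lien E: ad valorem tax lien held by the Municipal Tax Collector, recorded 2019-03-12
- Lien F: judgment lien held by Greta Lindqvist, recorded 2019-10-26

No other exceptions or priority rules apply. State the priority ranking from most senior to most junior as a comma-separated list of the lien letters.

A, B, E, C, F, D

First, effective dates: B relates back to 2018-01-21 (work commenced); C is treated as recorded 2018-01-26, the work-commencement date.
A, as a condominium assessment lien, has superpriority and ranks first.
Among the remaining liens, by effective date: B (2018-01-21), C (2018-01-26), E (2019-03-12), F (2019-10-26), D (2019-12-20).
Because C would otherwise rank above E, the subordination swaps them.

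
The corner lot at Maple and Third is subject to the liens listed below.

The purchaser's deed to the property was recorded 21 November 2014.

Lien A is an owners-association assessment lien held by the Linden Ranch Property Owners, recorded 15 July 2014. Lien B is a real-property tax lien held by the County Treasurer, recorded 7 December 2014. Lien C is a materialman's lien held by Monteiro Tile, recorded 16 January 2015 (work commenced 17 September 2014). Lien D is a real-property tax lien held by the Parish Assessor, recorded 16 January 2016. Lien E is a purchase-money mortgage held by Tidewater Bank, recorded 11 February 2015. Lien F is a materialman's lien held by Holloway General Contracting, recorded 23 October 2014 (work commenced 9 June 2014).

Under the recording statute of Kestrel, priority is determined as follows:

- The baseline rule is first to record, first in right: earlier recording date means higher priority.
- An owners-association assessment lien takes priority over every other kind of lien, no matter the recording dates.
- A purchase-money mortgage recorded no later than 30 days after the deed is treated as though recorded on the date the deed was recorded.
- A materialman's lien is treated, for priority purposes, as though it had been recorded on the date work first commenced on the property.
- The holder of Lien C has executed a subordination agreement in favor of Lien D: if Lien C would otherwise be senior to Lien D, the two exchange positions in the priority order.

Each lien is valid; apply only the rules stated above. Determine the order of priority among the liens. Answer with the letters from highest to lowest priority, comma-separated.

First, effective dates: C relates back to 17 September 2014 (work commenced); E was recorded 82 days after the deed, outside the 30-day window, so it keeps its recording date; F is treated as recorded 9 June 2014, the work-commencement date.
A, as an owners-association assessment lien, has superpriority and ranks first.
Ordering the rest by effective date: F (9 June 2014), C (17 September 2014), B (7 December 2014), E (11 February 2015), D (16 January 2016).
Because C would otherwise rank above D, the subordination swaps them.

A, F, D, B, E, C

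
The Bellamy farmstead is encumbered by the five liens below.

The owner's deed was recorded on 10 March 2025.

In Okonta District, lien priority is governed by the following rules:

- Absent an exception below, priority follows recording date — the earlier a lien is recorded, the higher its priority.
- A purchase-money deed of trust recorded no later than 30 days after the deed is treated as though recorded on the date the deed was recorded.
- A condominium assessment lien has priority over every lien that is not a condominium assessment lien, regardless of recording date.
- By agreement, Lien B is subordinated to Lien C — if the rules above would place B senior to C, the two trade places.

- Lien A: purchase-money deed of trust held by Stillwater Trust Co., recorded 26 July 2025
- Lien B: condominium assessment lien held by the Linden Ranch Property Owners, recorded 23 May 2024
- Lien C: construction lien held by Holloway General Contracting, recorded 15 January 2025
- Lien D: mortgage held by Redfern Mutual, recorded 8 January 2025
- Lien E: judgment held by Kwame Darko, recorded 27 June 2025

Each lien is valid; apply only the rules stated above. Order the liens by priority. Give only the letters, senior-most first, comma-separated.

C, D, B, E, A

Effective dates: A missed the 30-day window (138 days after the deed), so its recording date stands.
B is a condominium assessment lien, so it outranks all other liens regardless of date.
Ordering the rest by effective date: D (8 January 2025), C (15 January 2025), E (27 June 2025), A (26 July 2025).
The subordination applies — B was senior to C — so B and C swap.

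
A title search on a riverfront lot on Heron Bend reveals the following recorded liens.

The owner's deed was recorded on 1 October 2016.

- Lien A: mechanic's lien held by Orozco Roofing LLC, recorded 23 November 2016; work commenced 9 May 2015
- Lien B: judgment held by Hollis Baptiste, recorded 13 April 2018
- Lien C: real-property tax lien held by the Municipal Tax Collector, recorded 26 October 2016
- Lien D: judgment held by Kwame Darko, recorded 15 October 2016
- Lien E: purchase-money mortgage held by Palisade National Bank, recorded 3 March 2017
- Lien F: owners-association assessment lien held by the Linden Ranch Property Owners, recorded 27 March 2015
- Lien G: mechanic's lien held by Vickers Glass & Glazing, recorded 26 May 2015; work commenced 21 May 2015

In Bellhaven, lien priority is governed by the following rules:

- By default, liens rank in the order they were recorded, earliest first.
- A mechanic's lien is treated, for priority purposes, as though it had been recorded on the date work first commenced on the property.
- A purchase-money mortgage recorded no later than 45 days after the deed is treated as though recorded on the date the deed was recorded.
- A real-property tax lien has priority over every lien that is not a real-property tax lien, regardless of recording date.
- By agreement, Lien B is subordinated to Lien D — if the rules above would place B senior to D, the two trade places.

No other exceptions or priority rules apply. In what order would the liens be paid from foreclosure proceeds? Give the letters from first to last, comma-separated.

Effective dates: A relates back to 9 May 2015 (work commenced); E missed the 45-day window (153 days after the deed), so its recording date stands; G's effective date is 21 May 2015, when work began.
C, as a real-property tax lien, has superpriority and ranks first.
The other liens, earliest effective date first: F (27 March 2015), A (9 May 2015), G (21 May 2015), D (15 October 2016), E (3 March 2017), B (13 April 2018).
B already ranks below D; the subordination has no effect.

C, F, A, G, D, E, B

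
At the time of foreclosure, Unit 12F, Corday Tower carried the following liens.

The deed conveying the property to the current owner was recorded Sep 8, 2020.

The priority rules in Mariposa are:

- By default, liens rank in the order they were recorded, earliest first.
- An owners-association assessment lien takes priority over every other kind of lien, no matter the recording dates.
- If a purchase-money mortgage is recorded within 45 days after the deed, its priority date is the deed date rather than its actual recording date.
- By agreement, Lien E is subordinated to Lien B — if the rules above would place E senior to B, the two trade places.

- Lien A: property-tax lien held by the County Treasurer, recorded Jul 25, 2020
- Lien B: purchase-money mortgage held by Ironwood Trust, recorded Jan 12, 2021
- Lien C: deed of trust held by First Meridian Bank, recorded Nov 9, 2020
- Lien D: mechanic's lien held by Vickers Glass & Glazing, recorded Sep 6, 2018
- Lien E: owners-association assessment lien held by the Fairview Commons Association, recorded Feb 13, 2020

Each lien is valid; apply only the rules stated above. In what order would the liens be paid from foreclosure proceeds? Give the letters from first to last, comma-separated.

First, effective dates: B missed the 45-day window (126 days after the deed), so its recording date stands.
E is an owners-association assessment lien, so it outranks all other liens regardless of date.
The other liens, earliest effective date first: D (Sep 6, 2018), A (Jul 25, 2020), C (Nov 9, 2020), B (Jan 12, 2021).
E is senior to B before the subordination, so the two trade places.

B, D, A, C, E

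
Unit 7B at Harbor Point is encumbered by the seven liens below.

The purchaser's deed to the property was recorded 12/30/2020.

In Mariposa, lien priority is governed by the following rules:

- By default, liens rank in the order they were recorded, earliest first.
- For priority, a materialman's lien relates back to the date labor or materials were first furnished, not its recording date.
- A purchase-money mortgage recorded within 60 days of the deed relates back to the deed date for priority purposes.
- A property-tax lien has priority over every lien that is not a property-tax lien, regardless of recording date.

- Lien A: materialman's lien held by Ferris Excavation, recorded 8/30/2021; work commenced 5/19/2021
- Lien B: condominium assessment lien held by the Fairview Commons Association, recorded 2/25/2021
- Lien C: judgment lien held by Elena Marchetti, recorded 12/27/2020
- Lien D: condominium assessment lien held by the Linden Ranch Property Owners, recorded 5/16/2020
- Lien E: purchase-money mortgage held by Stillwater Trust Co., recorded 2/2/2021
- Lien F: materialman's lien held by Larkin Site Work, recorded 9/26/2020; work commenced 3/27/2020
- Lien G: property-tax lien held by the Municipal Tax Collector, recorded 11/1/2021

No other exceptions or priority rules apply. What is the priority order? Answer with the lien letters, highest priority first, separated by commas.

G, F, D, C, E, B, A

Effective dates after the stated exceptions: A's effective date is 5/19/2021, when work began; E's effective date is the deed date, 12/30/2020; F is treated as recorded 3/27/2020, the work-commencement date.
G is a property-tax lien and takes priority over every other lien.
Among the remaining liens, by effective date: F (3/27/2020), D (5/16/2020), C (12/27/2020), E (12/30/2020), B (2/25/2021), A (5/19/2021).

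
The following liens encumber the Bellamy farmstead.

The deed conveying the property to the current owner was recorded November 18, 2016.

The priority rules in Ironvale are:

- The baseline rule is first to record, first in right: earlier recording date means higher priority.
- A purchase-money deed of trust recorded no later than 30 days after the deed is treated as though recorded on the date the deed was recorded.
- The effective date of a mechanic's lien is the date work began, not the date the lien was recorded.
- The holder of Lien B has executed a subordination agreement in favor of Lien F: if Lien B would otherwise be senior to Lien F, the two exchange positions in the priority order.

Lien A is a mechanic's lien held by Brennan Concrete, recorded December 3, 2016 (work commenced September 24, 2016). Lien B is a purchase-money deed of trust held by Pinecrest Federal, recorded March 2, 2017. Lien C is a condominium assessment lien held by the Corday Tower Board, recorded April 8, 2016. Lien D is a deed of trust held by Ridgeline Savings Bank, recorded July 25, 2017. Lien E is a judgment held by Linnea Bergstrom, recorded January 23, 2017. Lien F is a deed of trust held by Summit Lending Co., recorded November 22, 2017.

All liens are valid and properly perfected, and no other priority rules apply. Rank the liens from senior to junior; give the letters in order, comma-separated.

Adjusting effective dates: A is treated as recorded September 24, 2016, the work-commencement date; B was recorded 104 days after the deed — beyond 30 days — so no relation-back applies.
By effective date, earliest first: C (April 8, 2016), A (September 24, 2016), E (January 23, 2017), B (March 2, 2017), D (July 25, 2017), F (November 22, 2017).
B is senior to F before the subordination, so the two trade places.

C, A, E, F, D, B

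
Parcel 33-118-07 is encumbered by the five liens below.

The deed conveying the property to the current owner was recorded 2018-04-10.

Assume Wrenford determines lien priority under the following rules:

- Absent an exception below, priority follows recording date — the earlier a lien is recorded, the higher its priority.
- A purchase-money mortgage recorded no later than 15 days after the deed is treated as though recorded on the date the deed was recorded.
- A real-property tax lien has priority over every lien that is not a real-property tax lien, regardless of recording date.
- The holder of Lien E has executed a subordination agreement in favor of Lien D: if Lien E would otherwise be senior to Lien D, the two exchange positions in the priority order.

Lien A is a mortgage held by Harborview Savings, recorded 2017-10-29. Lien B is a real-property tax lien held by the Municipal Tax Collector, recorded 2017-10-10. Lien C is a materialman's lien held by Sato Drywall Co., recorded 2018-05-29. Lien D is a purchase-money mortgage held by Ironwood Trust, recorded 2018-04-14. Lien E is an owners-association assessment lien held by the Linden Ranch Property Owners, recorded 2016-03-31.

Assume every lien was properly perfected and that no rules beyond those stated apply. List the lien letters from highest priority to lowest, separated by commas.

B, D, A, E, C

Adjusting effective dates: D's effective date is the deed date, 2018-04-10.
B, as a real-property tax lien, has superpriority and ranks first.
Ordering the rest by effective date: E (2016-03-31), A (2017-10-29), D (2018-04-10), C (2018-05-29).
The subordination applies — E was senior to D — so E and D swap.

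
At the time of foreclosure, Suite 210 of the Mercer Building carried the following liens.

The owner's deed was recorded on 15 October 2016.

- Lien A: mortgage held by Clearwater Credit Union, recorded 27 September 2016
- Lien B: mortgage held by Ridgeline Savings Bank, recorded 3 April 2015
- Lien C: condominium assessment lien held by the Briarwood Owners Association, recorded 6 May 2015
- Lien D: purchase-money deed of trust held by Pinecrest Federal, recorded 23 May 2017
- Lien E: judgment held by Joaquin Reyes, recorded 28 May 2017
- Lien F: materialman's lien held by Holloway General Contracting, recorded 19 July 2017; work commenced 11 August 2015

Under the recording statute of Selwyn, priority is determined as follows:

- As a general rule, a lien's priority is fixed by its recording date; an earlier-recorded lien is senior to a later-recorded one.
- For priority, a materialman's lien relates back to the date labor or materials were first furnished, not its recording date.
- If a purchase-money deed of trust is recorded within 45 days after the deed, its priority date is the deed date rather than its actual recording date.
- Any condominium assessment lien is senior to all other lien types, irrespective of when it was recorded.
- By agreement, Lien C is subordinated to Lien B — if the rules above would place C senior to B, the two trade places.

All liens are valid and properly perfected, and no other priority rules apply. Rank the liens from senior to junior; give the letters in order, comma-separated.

Effective dates after the stated exceptions: D missed the 45-day window (220 days after the deed), so its recording date stands; F relates back to 11 August 2015 (work commenced).
C is a condominium assessment lien and takes priority over every other lien.
Ordering the rest by effective date: B (3 April 2015), F (11 August 2015), A (27 September 2016), D (23 May 2017), E (28 May 2017).
The subordination applies — C was senior to B — so C and B swap.

B, C, F, A, D, E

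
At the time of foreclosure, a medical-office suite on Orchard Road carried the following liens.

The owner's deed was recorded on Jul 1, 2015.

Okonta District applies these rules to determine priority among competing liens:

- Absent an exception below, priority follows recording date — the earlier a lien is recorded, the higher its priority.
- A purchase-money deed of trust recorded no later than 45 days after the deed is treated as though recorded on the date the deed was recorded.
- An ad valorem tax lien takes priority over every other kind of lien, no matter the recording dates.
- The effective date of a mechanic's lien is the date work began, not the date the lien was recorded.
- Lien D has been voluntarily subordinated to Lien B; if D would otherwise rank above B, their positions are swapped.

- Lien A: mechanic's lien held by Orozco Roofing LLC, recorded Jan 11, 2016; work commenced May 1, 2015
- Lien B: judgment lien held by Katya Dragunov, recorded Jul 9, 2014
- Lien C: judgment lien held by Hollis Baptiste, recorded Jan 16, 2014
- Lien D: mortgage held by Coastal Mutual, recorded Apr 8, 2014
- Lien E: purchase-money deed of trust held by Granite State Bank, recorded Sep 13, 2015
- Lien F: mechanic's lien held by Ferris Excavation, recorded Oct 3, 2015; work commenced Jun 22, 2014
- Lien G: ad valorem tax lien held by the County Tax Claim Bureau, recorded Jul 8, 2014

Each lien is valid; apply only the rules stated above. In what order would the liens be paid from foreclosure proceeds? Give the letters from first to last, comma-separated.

Effective dates after the stated exceptions: A is treated as recorded May 1, 2015, the work-commencement date; E missed the 45-day window (74 days after the deed), so its recording date stands; F's effective date is Jun 22, 2014, when work began.
G is an ad valorem tax lien and takes priority over every other lien.
Among the remaining liens, by effective date: C (Jan 16, 2014), D (Apr 8, 2014), F (Jun 22, 2014), B (Jul 9, 2014), A (May 1, 2015), E (Sep 13, 2015).
Because D would otherwise rank above B, the subordination swaps them.

G, C, B, F, D, A, E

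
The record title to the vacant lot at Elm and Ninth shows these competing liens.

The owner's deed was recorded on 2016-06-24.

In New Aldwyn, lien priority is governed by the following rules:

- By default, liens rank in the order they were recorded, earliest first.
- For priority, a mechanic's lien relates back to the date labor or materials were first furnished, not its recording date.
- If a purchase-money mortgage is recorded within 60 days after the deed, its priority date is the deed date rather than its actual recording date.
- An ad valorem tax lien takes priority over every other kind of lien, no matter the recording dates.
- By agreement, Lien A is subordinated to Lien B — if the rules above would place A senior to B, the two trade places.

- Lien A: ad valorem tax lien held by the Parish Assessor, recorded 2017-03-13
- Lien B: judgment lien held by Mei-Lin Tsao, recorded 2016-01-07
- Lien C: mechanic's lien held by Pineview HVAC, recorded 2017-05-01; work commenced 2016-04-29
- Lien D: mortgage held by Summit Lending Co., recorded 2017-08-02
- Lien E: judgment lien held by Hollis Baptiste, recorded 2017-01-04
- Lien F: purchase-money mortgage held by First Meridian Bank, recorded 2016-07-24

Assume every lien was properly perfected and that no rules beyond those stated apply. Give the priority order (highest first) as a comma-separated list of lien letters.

Effective dates: C relates back to 2016-04-29 (work commenced); F's effective date is the deed date, 2016-06-24.
A, as an ad valorem tax lien, has superpriority and ranks first.
The other liens, earliest effective date first: B (2016-01-07), C (2016-04-29), F (2016-06-24), E (2017-01-04), D (2017-08-02).
A would otherwise be senior to B, so under the subordination agreement A and B exchange positions.

B, A, C, F, E, D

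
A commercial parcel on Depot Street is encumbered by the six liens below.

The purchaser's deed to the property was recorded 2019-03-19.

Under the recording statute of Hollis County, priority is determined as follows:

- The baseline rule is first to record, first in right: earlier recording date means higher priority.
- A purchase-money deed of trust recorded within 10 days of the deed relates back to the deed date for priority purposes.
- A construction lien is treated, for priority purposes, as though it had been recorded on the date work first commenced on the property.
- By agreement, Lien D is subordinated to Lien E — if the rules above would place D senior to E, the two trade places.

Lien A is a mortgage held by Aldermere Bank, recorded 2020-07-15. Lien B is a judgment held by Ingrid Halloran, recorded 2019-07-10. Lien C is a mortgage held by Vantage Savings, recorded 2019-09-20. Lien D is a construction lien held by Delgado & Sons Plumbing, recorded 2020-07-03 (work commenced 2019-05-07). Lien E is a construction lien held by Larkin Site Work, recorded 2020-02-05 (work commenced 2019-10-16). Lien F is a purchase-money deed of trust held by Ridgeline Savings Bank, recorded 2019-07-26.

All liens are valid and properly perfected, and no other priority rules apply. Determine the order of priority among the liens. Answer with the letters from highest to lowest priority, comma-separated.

First, effective dates: D relates back to 2019-05-07 (work commenced); E relates back to 2019-10-16 (work commenced); F missed the 10-day window (129 days after the deed), so its recording date stands.
Ordering by effective date: D (2019-05-07), B (2019-07-10), F (2019-07-26), C (2019-09-20), E (2019-10-16), A (2020-07-15).
The subordination applies — D was senior to E — so D and E swap.

E, B, F, C, D, A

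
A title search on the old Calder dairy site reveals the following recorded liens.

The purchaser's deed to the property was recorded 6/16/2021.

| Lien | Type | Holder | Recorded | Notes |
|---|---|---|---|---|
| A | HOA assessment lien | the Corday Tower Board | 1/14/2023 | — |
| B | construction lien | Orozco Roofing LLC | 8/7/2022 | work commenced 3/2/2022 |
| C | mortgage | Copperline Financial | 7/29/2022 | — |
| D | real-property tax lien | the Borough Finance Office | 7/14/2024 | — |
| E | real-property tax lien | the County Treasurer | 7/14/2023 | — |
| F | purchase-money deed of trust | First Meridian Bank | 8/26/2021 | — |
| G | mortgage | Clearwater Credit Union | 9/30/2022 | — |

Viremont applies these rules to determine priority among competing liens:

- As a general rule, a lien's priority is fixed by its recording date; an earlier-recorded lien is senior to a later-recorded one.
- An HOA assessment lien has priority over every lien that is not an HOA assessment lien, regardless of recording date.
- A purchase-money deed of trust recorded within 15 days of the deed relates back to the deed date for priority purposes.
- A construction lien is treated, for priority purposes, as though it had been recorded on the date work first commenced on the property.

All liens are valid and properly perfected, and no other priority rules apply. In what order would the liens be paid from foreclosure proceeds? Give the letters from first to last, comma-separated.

First, effective dates: B is treated as recorded 3/2/2022, the work-commencement date; F was recorded 71 days after the deed — beyond 15 days — so no relation-back applies.
As an HOA assessment lien, A is senior to every other lien.
Among the remaining liens, by effective date: F (8/26/2021), B (3/2/2022), C (7/29/2022), G (9/30/2022), E (7/14/2023), D (7/14/2024).

A, F, B, C, G, E, D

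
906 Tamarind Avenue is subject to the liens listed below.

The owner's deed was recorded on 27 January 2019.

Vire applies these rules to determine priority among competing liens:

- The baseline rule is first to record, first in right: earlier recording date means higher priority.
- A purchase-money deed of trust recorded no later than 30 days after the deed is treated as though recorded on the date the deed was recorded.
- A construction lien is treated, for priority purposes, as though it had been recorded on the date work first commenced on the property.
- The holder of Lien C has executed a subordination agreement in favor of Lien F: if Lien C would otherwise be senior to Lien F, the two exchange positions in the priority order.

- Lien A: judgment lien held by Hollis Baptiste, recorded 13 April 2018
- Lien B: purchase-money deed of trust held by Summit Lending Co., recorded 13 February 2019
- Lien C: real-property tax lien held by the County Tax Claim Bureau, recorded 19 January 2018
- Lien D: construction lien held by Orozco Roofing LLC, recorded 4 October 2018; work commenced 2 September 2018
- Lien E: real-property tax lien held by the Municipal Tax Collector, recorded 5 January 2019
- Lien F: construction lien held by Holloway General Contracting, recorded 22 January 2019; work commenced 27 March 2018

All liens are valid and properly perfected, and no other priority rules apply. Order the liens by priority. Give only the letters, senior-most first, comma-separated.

F, C, A, D, E, B

Effective dates: B was recorded within the 30-day window, so its effective date is the deed date 27 January 2019; D's effective date is 2 September 2018, when work began; F's effective date is 27 March 2018, when work began.
By effective date: C (19 January 2018), F (27 March 2018), A (13 April 2018), D (2 September 2018), E (5 January 2019), B (27 January 2019).
The subordination applies — C was senior to F — so C and F swap.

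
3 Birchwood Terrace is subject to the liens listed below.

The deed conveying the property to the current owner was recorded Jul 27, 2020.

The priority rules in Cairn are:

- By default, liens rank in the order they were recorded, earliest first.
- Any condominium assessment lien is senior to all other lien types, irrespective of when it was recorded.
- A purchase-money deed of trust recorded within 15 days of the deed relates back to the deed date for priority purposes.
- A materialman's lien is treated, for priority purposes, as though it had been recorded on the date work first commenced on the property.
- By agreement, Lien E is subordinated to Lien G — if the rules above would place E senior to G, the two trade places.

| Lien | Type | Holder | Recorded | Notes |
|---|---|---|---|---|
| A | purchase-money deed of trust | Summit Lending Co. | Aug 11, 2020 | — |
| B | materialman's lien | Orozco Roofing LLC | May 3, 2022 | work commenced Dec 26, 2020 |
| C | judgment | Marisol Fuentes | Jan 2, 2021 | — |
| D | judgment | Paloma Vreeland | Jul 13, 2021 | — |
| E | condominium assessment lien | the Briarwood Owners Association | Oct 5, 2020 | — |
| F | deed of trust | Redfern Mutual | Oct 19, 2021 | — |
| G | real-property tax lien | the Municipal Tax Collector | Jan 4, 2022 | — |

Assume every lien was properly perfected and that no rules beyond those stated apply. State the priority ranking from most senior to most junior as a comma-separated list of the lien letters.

G, A, B, C, D, F, E

Effective dates after the stated exceptions: A relates back to the deed date Jul 27, 2020; B's effective date is Dec 26, 2020, when work began.
As a condominium assessment lien, E is senior to every other lien.
Among the remaining liens, by effective date: A (Jul 27, 2020), B (Dec 26, 2020), C (Jan 2, 2021), D (Jul 13, 2021), F (Oct 19, 2021), G (Jan 4, 2022).
E is senior to G before the subordination, so the two trade places.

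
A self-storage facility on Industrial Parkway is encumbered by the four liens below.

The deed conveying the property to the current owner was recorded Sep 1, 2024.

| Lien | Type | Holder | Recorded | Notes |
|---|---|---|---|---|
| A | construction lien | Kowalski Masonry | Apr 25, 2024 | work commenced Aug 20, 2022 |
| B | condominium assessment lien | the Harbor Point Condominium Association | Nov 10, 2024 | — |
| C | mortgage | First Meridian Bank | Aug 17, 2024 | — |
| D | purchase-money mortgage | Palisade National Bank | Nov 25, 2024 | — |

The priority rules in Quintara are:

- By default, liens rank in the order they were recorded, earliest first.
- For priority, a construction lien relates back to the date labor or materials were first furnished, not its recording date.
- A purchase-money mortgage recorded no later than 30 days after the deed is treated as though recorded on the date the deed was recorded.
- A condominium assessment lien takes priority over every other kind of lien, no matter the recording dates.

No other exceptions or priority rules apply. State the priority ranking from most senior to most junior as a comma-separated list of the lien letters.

B, A, C, D

First, effective dates: A's effective date is Aug 20, 2022, when work began; D missed the 30-day window (85 days after the deed), so its recording date stands.
B, as a condominium assessment lien, has superpriority and ranks first.
Among the remaining liens, by effective date: A (Aug 20, 2022), C (Aug 17, 2024), D (Nov 25, 2024).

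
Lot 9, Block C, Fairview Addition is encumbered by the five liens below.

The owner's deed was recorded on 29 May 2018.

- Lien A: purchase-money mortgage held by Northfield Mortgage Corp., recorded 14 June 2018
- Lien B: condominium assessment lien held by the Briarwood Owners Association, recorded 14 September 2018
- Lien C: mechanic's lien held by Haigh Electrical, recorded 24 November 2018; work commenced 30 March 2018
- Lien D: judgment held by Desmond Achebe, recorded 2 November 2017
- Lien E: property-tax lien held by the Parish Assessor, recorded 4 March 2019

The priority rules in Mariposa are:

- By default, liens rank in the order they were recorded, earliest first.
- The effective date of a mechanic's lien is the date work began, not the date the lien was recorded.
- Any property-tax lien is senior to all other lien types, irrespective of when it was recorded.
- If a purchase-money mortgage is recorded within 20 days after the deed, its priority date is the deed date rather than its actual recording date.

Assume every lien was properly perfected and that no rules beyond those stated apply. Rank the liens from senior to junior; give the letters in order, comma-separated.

E, D, C, A, B

Adjusting effective dates: A relates back to the deed date 29 May 2018; C is treated as recorded 30 March 2018, the work-commencement date.
E, as a property-tax lien, has superpriority and ranks first.
Among the remaining liens, by effective date: D (2 November 2017), C (30 March 2018), A (29 May 2018), B (14 September 2018).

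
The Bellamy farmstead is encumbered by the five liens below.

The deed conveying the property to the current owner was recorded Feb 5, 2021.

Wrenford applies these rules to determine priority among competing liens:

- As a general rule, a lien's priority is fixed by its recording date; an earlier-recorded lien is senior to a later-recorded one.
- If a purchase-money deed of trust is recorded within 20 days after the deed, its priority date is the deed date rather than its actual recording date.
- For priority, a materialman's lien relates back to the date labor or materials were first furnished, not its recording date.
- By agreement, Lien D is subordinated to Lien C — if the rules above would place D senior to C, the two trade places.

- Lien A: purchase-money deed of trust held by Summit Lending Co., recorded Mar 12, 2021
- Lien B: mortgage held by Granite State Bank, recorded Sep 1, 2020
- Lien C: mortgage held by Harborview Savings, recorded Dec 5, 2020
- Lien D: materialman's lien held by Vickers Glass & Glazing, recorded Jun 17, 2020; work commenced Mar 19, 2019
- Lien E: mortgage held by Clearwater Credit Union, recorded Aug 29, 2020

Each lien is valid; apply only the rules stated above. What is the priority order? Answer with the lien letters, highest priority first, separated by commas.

Effective dates: A missed the 20-day window (35 days after the deed), so its recording date stands; D is treated as recorded Mar 19, 2019, the work-commencement date.
By effective date: D (Mar 19, 2019), E (Aug 29, 2020), B (Sep 1, 2020), C (Dec 5, 2020), A (Mar 12, 2021).
D is senior to C before the subordination, so the two trade places.

C, E, B, D, A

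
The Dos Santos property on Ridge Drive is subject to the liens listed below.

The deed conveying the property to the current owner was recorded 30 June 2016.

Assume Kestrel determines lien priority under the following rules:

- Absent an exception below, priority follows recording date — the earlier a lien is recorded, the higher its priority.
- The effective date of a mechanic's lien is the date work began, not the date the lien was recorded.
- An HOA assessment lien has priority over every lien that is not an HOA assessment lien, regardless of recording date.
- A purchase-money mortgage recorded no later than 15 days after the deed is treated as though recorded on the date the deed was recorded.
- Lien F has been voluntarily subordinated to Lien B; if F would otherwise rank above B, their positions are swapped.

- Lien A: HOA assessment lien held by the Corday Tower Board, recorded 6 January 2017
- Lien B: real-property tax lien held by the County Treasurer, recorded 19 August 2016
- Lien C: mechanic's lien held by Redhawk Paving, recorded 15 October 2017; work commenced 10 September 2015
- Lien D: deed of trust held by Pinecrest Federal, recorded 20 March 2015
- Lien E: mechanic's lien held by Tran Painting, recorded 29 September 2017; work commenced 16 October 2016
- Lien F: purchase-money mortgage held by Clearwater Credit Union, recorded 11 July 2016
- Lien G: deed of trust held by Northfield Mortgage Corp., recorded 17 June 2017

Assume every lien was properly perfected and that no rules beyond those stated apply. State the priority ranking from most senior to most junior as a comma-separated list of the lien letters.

First, effective dates: C's effective date is 10 September 2015, when work began; E relates back to 16 October 2016 (work commenced); F's effective date is the deed date, 30 June 2016.
A, as an HOA assessment lien, has superpriority and ranks first.
Ordering the rest by effective date: D (20 March 2015), C (10 September 2015), F (30 June 2016), B (19 August 2016), E (16 October 2016), G (17 June 2017).
Because F would otherwise rank above B, the subordination swaps them.

A, D, C, B, F, E, G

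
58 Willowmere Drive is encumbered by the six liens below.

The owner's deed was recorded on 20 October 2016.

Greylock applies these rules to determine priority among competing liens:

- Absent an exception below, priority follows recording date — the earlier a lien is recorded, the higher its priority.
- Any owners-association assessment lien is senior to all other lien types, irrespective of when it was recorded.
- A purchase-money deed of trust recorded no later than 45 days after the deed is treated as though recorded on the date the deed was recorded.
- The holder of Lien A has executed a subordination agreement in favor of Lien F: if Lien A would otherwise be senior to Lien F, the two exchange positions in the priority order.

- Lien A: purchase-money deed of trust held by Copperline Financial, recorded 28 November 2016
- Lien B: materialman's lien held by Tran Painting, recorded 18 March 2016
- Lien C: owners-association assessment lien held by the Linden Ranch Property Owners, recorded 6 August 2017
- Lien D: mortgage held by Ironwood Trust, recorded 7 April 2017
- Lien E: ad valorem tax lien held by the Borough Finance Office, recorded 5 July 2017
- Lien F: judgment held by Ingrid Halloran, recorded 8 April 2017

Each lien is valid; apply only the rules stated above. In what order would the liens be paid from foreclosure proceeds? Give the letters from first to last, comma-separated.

Adjusting effective dates: A relates back to the deed date 20 October 2016.
As an owners-association assessment lien, C is senior to every other lien.
Among the remaining liens, by effective date: B (18 March 2016), A (20 October 2016), D (7 April 2017), F (8 April 2017), E (5 July 2017).
Because A would otherwise rank above F, the subordination swaps them.

C, B, F, D, A, E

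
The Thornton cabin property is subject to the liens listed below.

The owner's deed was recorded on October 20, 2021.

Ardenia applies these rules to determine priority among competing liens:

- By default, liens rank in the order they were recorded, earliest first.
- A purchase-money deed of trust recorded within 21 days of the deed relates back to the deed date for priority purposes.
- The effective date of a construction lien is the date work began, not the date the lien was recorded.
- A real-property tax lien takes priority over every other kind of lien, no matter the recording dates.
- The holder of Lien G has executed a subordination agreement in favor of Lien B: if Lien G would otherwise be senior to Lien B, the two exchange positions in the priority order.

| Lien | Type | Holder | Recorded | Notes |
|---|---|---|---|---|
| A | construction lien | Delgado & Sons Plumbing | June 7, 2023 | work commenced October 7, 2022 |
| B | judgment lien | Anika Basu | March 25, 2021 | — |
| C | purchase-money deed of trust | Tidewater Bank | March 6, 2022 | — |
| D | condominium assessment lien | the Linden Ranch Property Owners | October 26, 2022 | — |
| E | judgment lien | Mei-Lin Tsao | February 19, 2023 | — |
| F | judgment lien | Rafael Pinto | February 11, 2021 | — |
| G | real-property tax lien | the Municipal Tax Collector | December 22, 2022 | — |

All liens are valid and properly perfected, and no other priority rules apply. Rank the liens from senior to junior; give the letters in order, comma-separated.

Adjusting effective dates: A's effective date is October 7, 2022, when work began; C missed the 21-day window (137 days after the deed), so its recording date stands.
G, as a real-property tax lien, has superpriority and ranks first.
Remaining liens by effective date: F (February 11, 2021), B (March 25, 2021), C (March 6, 2022), A (October 7, 2022), D (October 26, 2022), E (February 19, 2023).
Because G would otherwise rank above B, the subordination swaps them.

B, F, G, C, A, D, E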